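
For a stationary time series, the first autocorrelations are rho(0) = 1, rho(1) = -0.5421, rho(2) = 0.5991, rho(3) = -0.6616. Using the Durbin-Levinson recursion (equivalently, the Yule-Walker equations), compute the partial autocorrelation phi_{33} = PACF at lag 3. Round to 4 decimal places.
\phi_{33} = -0.4230

The PACF at lag k is phi_{kk}, the last component of the solution
to the Yule-Walker system G_k phi = r_k where
  (G_k)_{ij} = rho(|i - j|), (r_k)_i = rho(i), i,j = 1..k.
Equivalently, Durbin-Levinson gives phi_{kk} iteratively:
  phi_{11} = rho(1)
  phi_{kk} = [rho(k) - sum_{j=1..k-1} phi_{k-1,j} rho(k-j)]
            / [1 - sum_{j=1..k-1} phi_{k-1,j} rho(j)],
  phi_{k,j} = phi_{k-1,j} - phi_{kk} phi_{k-1,k-j},  j = 1..k-1.
Step k = 1:
  phi_11 = rho(1) = -0.5421.
Step k = 2:
  phi_22 = [rho(2) - phi_11 rho(1)] / [1 - phi_11 rho(1)] = [0.5991 - (-0.5421)(-0.5421)] / [1 - (-0.5421)(-0.5421)]
         = 0.30522759 / 0.70612759 = 0.432256.
  Update: phi_21 = phi_11 - phi_22 phi_11 = -0.5421 - (0.432256)(-0.5421) = -0.307774.
Step k = 3:
  phi_33 = [rho(3) - phi_21 rho(2) - phi_22 rho(1)] / [1 - phi_21 rho(1) - phi_22 rho(2)]
    numerator   = -0.6616 - (-0.307774)(0.5991) - (0.432256)(-0.5421) = -0.2428867
    denominator = 1 - (-0.307774)(-0.5421) - (0.432256)(0.5991) = 0.57419126
  phi_33 = -0.2428867 / 0.57419126 = -0.423.
Therefore phi_{33} = -0.4230.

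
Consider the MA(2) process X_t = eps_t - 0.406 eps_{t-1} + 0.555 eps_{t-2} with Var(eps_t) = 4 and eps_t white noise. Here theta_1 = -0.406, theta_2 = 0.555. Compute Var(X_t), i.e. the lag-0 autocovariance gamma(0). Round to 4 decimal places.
\gamma(0) = 5.8914

For an MA(q) process X_t = eps_t + sum_i theta_i eps_{t-i} with
Var(eps_t) = sigma^2, the variance is
  gamma(0) = sigma^2 * (1 + sum_i theta_i^2).
  sum_i theta_i^2 = (-0.406)^2 + (0.555)^2 = 0.164836 + 0.308025 = 0.472861.
  gamma(0) = 4 * (1 + 0.472861) = 4 * 1.472861 = 5.891444, which rounds to 5.8914.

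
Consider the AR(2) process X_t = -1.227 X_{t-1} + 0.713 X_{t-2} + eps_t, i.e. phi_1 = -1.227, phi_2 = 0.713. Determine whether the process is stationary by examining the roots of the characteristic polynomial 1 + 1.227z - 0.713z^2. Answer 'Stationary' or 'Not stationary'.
\text{Not stationary}

The AR(p) characteristic polynomial is P(z) = 1 + 1.227z - 0.713z^2.
Stationarity requires all roots to lie outside the unit circle, i.e. |z| > 1 for every root.
Set 1 + (1.227) z + (-0.713) z^2 = 0, i.e. a z^2 + b z + c = 0 with a = -0.713, b = 1.227, c = 1.
Discriminant D = b^2 - 4ac = (1.227)^2 - 4*(-0.713)*1 = 1.505529 - (-2.852) = 4.357529.
D >= 0, so the roots are real: z = (-b +/- sqrt(D)) / (2a) = (-1.227 +/- 2.08747) / (-1.426).
  z_1 = (-1.227 + 2.08747) / (-1.426) = -0.6034,   |z_1| = 0.6034.
  z_2 = (-1.227 - 2.08747) / (-1.426) = 2.3243,   |z_2| = 2.3243.
Moduli of all roots: 0.6034, 2.3243.
All moduli strictly greater than 1? No.
Verdict: Not stationary.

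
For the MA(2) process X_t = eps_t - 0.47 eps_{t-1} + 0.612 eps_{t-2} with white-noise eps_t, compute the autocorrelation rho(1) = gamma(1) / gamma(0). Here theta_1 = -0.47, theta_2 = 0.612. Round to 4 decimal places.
\rho(1) = -0.4749

For an MA(q) process with theta_0 = 1, the autocovariance is
  gamma(k) = sigma^2 * sum_{i=0..q-k} theta_i * theta_{i+k},
and rho(k) = gamma(k) / gamma(0). Sigma^2 cancels.
  numerator   = (1)*(-0.47) + (-0.47)*(0.612) = -0.75764.
  denominator = (1)^2 + (-0.47)^2 + (0.612)^2 = 1.595444.
  rho(1) = -0.75764 / 1.595444 = -0.4749.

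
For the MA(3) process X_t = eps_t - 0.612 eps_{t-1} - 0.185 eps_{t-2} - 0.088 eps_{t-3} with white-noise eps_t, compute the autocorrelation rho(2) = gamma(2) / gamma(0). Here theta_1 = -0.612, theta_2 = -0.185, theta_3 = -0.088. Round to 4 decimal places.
\rho(2) = -0.0926

For an MA(q) process with theta_0 = 1, the autocovariance is
  gamma(k) = sigma^2 * sum_{i=0..q-k} theta_i * theta_{i+k},
and rho(k) = gamma(k) / gamma(0). Sigma^2 cancels.
  numerator   = (1)*(-0.185) + (-0.612)*(-0.088) = -0.131144.
  denominator = (1)^2 + (-0.612)^2 + (-0.185)^2 + (-0.088)^2 = 1.416513.
  rho(2) = -0.131144 / 1.416513 = -0.0926.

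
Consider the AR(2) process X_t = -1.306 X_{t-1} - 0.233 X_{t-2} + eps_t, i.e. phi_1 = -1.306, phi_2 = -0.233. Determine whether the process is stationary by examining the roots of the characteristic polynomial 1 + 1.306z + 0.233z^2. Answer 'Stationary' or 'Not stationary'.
\text{Not stationary}

The AR(p) characteristic polynomial is P(z) = 1 + 1.306z + 0.233z^2.
Stationarity requires all roots to lie outside the unit circle, i.e. |z| > 1 for every root.
Set 1 + (1.306) z + (0.233) z^2 = 0, i.e. a z^2 + b z + c = 0 with a = 0.233, b = 1.306, c = 1.
Discriminant D = b^2 - 4ac = (1.306)^2 - 4*(0.233)*1 = 1.705636 - (0.932) = 0.773636.
D >= 0, so the roots are real: z = (-b +/- sqrt(D)) / (2a) = (-1.306 +/- 0.879566) / (0.466).
  z_1 = (-1.306 + 0.879566) / (0.466) = -0.9151,   |z_1| = 0.9151.
  z_2 = (-1.306 - 0.879566) / (0.466) = -4.6901,   |z_2| = 4.6901.
Moduli of all roots: 0.9151, 4.6901.
All moduli strictly greater than 1? No.
Verdict: Not stationary.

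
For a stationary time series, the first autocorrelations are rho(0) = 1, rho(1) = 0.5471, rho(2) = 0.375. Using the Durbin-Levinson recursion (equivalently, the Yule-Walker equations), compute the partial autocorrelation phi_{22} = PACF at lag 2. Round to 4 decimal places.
\phi_{22} = 0.1080

The PACF at lag k is phi_{kk}, the last component of the solution
to the Yule-Walker system G_k phi = r_k where
  (G_k)_{ij} = rho(|i - j|), (r_k)_i = rho(i), i,j = 1..k.
Equivalently, Durbin-Levinson gives phi_{kk} iteratively:
  phi_{11} = rho(1)
  phi_{kk} = [rho(k) - sum_{j=1..k-1} phi_{k-1,j} rho(k-j)]
            / [1 - sum_{j=1..k-1} phi_{k-1,j} rho(j)],
  phi_{k,j} = phi_{k-1,j} - phi_{kk} phi_{k-1,k-j},  j = 1..k-1.
Step k = 1:
  phi_11 = rho(1) = 0.5471.
Step k = 2:
  phi_22 = [rho(2) - phi_11 rho(1)] / [1 - phi_11 rho(1)] = [0.375 - (0.5471)(0.5471)] / [1 - (0.5471)(0.5471)]
         = 0.07568159 / 0.70068159 = 0.108.
Therefore phi_{22} = 0.1080.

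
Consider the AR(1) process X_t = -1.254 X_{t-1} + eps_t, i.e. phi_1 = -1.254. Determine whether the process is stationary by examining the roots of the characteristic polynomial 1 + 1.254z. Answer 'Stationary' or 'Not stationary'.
\text{Not stationary}

The AR(p) characteristic polynomial is P(z) = 1 + 1.254z.
Stationarity requires all roots to lie outside the unit circle, i.e. |z| > 1 for every root.
This is linear in z: 1 + (1.254) z = 0  =>  z = -1/(1.254) = -0.797448,  |z| = 0.797448.
Moduli of all roots: 0.7974.
All moduli strictly greater than 1? No.
Verdict: Not stationary.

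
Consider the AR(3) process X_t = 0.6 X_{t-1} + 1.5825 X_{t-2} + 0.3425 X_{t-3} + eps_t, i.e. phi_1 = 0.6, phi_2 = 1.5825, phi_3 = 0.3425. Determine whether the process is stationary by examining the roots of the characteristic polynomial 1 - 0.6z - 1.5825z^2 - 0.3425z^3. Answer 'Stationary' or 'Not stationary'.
\text{Not stationary}

The AR(p) characteristic polynomial is P(z) = 1 - 0.6z - 1.5825z^2 - 0.3425z^3.
Stationarity requires all roots to lie outside the unit circle, i.e. |z| > 1 for every root.
Degree 3: look for a simple real root z0 first, then factor out (1 - z/z0) and solve the remaining quadratic.
Testing z0 = -4: P(-4) = 1 + (-0.6)(-4) + (-1.5825)(-4)^2 + (-0.3425)(-4)^3
  = 1 + (2.4) + (-25.32) + (21.92) = 0.  So z_0 = -4 is a root, |z_0| = 4.
Divide out the factor (1 + 0.25 z) = (1 - z/z0) (since 1/z0 = -0.25):
  P(z) = (1 + 0.25 z)(1 + (-0.85) z + (-1.37) z^2)
  [check: z-coef -0.85 - (-0.25) = -0.6; z^2-coef -1.37 - (-0.25)(-0.85) = -1.5825; z^3-coef -(-0.25)(-1.37) = -0.3425.]
Remaining roots from the quadratic factor 1 + (-0.85) z + (-1.37) z^2:
  Set 1 + (-0.85) z + (-1.37) z^2 = 0, i.e. a z^2 + b z + c = 0 with a = -1.37, b = -0.85, c = 1.
  Discriminant D = b^2 - 4ac = (-0.85)^2 - 4*(-1.37)*1 = 0.7225 - (-5.48) = 6.2025.
  D >= 0, so the roots are real: z = (-b +/- sqrt(D)) / (2a) = (0.85 +/- 2.490482) / (-2.74).
    z_1 = (0.85 + 2.490482) / (-2.74) = -1.2192,   |z_1| = 1.2192.
    z_2 = (0.85 - 2.490482) / (-2.74) = 0.5987,   |z_2| = 0.5987.
Moduli of all roots: 4.0000, 1.2192, 0.5987.
All moduli strictly greater than 1? No.
Verdict: Not stationary.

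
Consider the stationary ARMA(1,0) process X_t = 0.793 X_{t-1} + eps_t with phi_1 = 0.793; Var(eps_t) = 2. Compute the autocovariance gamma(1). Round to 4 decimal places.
\gamma(1) = 4.2732

Multiply the model equation by X_{t-k} and take expectations. With theta_0 = psi_0 = 1 and psi_j the MA(infinity) weights, this gives
  gamma(k) - sum_i phi_i gamma(k-i) = c_k,
  c_k = sigma^2 * sum_{j=k..q} theta_j psi_{j-k}   (c_k = 0 for k > q),
using gamma(-m) = gamma(m).
Pure AR (q = 0): c_0 = sigma^2 = 2, c_k = 0 for k >= 1.
Equations for k = 0 and k = 1 (AR order 1):
  gamma(0) = phi_1 gamma(1) + c_0
  gamma(1) = phi_1 gamma(0) + c_1
Substituting the second into the first: gamma(0) (1 - phi_1^2) = c_0 + phi_1 c_1, so
  gamma(0) = c_0 / (1 - phi_1^2) = 2 / (1 - (0.793)^2) = 2 / 0.371151 = 5.388642.
  gamma(1) = phi_1 gamma(0) = (0.793)(5.388642) = 4.273193.
Therefore gamma(1) = 4.2732 (to 4 decimal places).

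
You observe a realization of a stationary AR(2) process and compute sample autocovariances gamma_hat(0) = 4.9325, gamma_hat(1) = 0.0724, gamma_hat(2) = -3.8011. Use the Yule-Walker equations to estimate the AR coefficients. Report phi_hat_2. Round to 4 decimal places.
\hat\phi_{2} = -0.7710

The Yule-Walker equations for an AR(p) process read, in matrix form,
  Gamma_p phi = r_p,   with   (Gamma_p)_{ij} = gamma(|i - j|),
                       (r_p)_i = gamma(i),   i,j = 1..p.
Substitute the sample gammas (Toeplitz matrix and right-hand side of size 2):
  Gamma_p = [[4.9325, 0.0724], [0.0724, 4.9325]]
  r_p     = [0.0724, -3.8011]
Written out:
  4.9325 phi_1 + 0.0724 phi_2 = 0.0724
  0.0724 phi_1 + 4.9325 phi_2 = -3.8011
Solve by Cramer's rule:
  det = gamma(0)^2 - gamma(1)^2 = (4.9325)^2 - (0.0724)^2 = 24.32955625 - 0.00524176 = 24.32431449
  phi_hat_1 = [gamma(1) gamma(0) - gamma(1) gamma(2)] / det = [(0.0724)(4.9325) - (0.0724)(-3.8011)] / 24.32431449 = 0.63231264 / 24.32431449 = 0.026
  phi_hat_2 = [gamma(0) gamma(2) - gamma(1)^2] / det = [(4.9325)(-3.8011) - (0.0724)^2] / 24.32431449 = -18.75416751 / 24.32431449 = -0.771
So phi_hat = [0.0260, -0.7710].
Therefore phi_hat_2 = -0.7710.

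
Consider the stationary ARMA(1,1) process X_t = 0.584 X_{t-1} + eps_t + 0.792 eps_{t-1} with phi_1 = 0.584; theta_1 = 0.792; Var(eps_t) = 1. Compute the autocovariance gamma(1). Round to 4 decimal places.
\gamma(1) = 3.0540

Multiply the model equation by X_{t-k} and take expectations. With theta_0 = psi_0 = 1 and psi_j the MA(infinity) weights, this gives
  gamma(k) - sum_i phi_i gamma(k-i) = c_k,
  c_k = sigma^2 * sum_{j=k..q} theta_j psi_{j-k}   (c_k = 0 for k > q),
using gamma(-m) = gamma(m).
psi-weights needed (psi_j = theta_j + sum_i phi_i psi_{j-i}):
  psi_1 = theta_1 + phi_1 = 0.792 + (0.584) = 1.376
Right-hand sides:
  c_0 = sigma^2 (1 + theta_1 psi_1) = 1 * (1 + (0.792)(1.376)) = 1 * 2.089792 = 2.089792
  c_1 = sigma^2 theta_1 = 1 * (0.792) = 0.792
  c_2 = 0
Equations for k = 0 and k = 1 (AR order 1):
  gamma(0) = phi_1 gamma(1) + c_0
  gamma(1) = phi_1 gamma(0) + c_1
Substituting the second into the first: gamma(0) (1 - phi_1^2) = c_0 + phi_1 c_1, so
  gamma(0) = (c_0 + phi_1 c_1) / (1 - phi_1^2) = (2.089792 + (0.584)(0.792)) / (1 - (0.584)^2) = 2.55232 / 0.658944 = 3.873349.
  gamma(1) = phi_1 gamma(0) + c_1 = (0.584)(3.873349) + (0.792) = 3.054036.
Therefore gamma(1) = 3.0540 (to 4 decimal places).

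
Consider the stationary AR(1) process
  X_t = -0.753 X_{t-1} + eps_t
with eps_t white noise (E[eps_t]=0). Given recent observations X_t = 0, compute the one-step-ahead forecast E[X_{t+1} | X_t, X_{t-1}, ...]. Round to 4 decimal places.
E[X_{t+1} \mid \mathcal F_t] = 0.0000

For an AR(p) model X_t = c + sum_i phi_i X_{t-i} + eps_t, the
one-step-ahead conditional mean is
  E[X_{t+1} | X_t, ...] = c + sum_i phi_i X_{t+1-i}.
Substitute known values:
  E[X_{t+1} | ...] = (-0.753) * (0)
                   = 0.0000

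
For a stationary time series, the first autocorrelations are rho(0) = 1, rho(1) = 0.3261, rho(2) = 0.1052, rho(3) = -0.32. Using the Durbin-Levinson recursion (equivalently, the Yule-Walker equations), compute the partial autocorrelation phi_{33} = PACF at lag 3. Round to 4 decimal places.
\phi_{33} = -0.3961

The PACF at lag k is phi_{kk}, the last component of the solution
to the Yule-Walker system G_k phi = r_k where
  (G_k)_{ij} = rho(|i - j|), (r_k)_i = rho(i), i,j = 1..k.
Equivalently, Durbin-Levinson gives phi_{kk} iteratively:
  phi_{11} = rho(1)
  phi_{kk} = [rho(k) - sum_{j=1..k-1} phi_{k-1,j} rho(k-j)]
            / [1 - sum_{j=1..k-1} phi_{k-1,j} rho(j)],
  phi_{k,j} = phi_{k-1,j} - phi_{kk} phi_{k-1,k-j},  j = 1..k-1.
Step k = 1:
  phi_11 = rho(1) = 0.3261.
Step k = 2:
  phi_22 = [rho(2) - phi_11 rho(1)] / [1 - phi_11 rho(1)] = [0.1052 - (0.3261)(0.3261)] / [1 - (0.3261)(0.3261)]
         = -0.00114121 / 0.89365879 = -0.001277.
  Update: phi_21 = phi_11 - phi_22 phi_11 = 0.3261 - (-0.001277)(0.3261) = 0.326516.
Step k = 3:
  phi_33 = [rho(3) - phi_21 rho(2) - phi_22 rho(1)] / [1 - phi_21 rho(1) - phi_22 rho(2)]
    numerator   = -0.32 - (0.326516)(0.1052) - (-0.001277)(0.3261) = -0.3539331
    denominator = 1 - (0.326516)(0.3261) - (-0.001277)(0.1052) = 0.89365733
  phi_33 = -0.3539331 / 0.89365733 = -0.3961.
Therefore phi_{33} = -0.3961.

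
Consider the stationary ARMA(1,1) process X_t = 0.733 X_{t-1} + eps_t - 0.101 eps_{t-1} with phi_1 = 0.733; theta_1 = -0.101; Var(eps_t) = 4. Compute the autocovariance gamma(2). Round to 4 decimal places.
\gamma(2) = 3.7082

Multiply the model equation by X_{t-k} and take expectations. With theta_0 = psi_0 = 1 and psi_j the MA(infinity) weights, this gives
  gamma(k) - sum_i phi_i gamma(k-i) = c_k,
  c_k = sigma^2 * sum_{j=k..q} theta_j psi_{j-k}   (c_k = 0 for k > q),
using gamma(-m) = gamma(m).
psi-weights needed (psi_j = theta_j + sum_i phi_i psi_{j-i}):
  psi_1 = theta_1 + phi_1 = -0.101 + (0.733) = 0.632
Right-hand sides:
  c_0 = sigma^2 (1 + theta_1 psi_1) = 4 * (1 + (-0.101)(0.632)) = 4 * 0.936168 = 3.744672
  c_1 = sigma^2 theta_1 = 4 * (-0.101) = -0.404
  c_2 = 0
Equations for k = 0 and k = 1 (AR order 1):
  gamma(0) = phi_1 gamma(1) + c_0
  gamma(1) = phi_1 gamma(0) + c_1
Substituting the second into the first: gamma(0) (1 - phi_1^2) = c_0 + phi_1 c_1, so
  gamma(0) = (c_0 + phi_1 c_1) / (1 - phi_1^2) = (3.744672 + (0.733)(-0.404)) / (1 - (0.733)^2) = 3.44854 / 0.462711 = 7.452903.
  gamma(1) = phi_1 gamma(0) + c_1 = (0.733)(7.452903) + (-0.404) = 5.058978.
For k = 2 (> q): gamma(2) = phi_1 gamma(1) = (0.733)(5.058978) = 3.708231.
Therefore gamma(2) = 3.7082 (to 4 decimal places).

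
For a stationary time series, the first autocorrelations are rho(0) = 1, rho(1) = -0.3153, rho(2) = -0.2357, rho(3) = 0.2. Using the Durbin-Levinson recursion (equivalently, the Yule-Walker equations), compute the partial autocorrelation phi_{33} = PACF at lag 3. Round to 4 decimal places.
\phi_{33} = -0.0249

The PACF at lag k is phi_{kk}, the last component of the solution
to the Yule-Walker system G_k phi = r_k where
  (G_k)_{ij} = rho(|i - j|), (r_k)_i = rho(i), i,j = 1..k.
Equivalently, Durbin-Levinson gives phi_{kk} iteratively:
  phi_{11} = rho(1)
  phi_{kk} = [rho(k) - sum_{j=1..k-1} phi_{k-1,j} rho(k-j)]
            / [1 - sum_{j=1..k-1} phi_{k-1,j} rho(j)],
  phi_{k,j} = phi_{k-1,j} - phi_{kk} phi_{k-1,k-j},  j = 1..k-1.
Step k = 1:
  phi_11 = rho(1) = -0.3153.
Step k = 2:
  phi_22 = [rho(2) - phi_11 rho(1)] / [1 - phi_11 rho(1)] = [-0.2357 - (-0.3153)(-0.3153)] / [1 - (-0.3153)(-0.3153)]
         = -0.33511409 / 0.90058591 = -0.372107.
  Update: phi_21 = phi_11 - phi_22 phi_11 = -0.3153 - (-0.372107)(-0.3153) = -0.432625.
Step k = 3:
  phi_33 = [rho(3) - phi_21 rho(2) - phi_22 rho(1)] / [1 - phi_21 rho(1) - phi_22 rho(2)]
    numerator   = 0.2 - (-0.432625)(-0.2357) - (-0.372107)(-0.3153) = -0.01929503
    denominator = 1 - (-0.432625)(-0.3153) - (-0.372107)(-0.2357) = 0.7758877
  phi_33 = -0.01929503 / 0.7758877 = -0.0249.
Therefore phi_{33} = -0.0249.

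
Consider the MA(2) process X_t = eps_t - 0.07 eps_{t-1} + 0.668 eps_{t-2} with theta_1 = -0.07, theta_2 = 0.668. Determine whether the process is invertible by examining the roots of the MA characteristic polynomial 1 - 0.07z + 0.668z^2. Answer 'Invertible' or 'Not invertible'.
\text{Invertible}

The MA(q) characteristic polynomial is P(z) = 1 - 0.07z + 0.668z^2.
Invertibility requires all roots to lie outside the unit circle, i.e. |z| > 1 for every root.
Set 1 + (-0.07) z + (0.668) z^2 = 0, i.e. a z^2 + b z + c = 0 with a = 0.668, b = -0.07, c = 1.
Discriminant D = b^2 - 4ac = (-0.07)^2 - 4*(0.668)*1 = 0.0049 - (2.672) = -2.6671.
D < 0, so the roots are the complex-conjugate pair z = (-b +/- i sqrt(-D)) / (2a) = 0.0524 +/- 1.2224i.
For a conjugate pair |z|^2 = z * conj(z) = (product of roots) = c/a = 1/(0.668) = 1.497006, so |z| = sqrt(1.497006) = 1.2235 for both roots.
Moduli of all roots: 1.2235, 1.2235.
All moduli strictly greater than 1? Yes.
Verdict: Invertible.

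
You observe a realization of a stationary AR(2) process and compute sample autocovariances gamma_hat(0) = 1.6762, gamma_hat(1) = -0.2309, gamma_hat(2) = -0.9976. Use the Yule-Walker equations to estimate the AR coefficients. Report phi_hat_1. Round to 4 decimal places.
\hat\phi_{1} = -0.2240

The Yule-Walker equations for an AR(p) process read, in matrix form,
  Gamma_p phi = r_p,   with   (Gamma_p)_{ij} = gamma(|i - j|),
                       (r_p)_i = gamma(i),   i,j = 1..p.
Substitute the sample gammas (Toeplitz matrix and right-hand side of size 2):
  Gamma_p = [[1.6762, -0.2309], [-0.2309, 1.6762]]
  r_p     = [-0.2309, -0.9976]
Written out:
  1.6762 phi_1 - 0.2309 phi_2 = -0.2309
  -0.2309 phi_1 + 1.6762 phi_2 = -0.9976
Solve by Cramer's rule:
  det = gamma(0)^2 - gamma(1)^2 = (1.6762)^2 - (-0.2309)^2 = 2.80964644 - 0.05331481 = 2.75633163
  phi_hat_1 = [gamma(1) gamma(0) - gamma(1) gamma(2)] / det = [(-0.2309)(1.6762) - (-0.2309)(-0.9976)] / 2.75633163 = -0.61738042 / 2.75633163 = -0.224
  phi_hat_2 = [gamma(0) gamma(2) - gamma(1)^2] / det = [(1.6762)(-0.9976) - (-0.2309)^2] / 2.75633163 = -1.72549193 / 2.75633163 = -0.626
So phi_hat = [-0.2240, -0.6260].
Therefore phi_hat_1 = -0.2240.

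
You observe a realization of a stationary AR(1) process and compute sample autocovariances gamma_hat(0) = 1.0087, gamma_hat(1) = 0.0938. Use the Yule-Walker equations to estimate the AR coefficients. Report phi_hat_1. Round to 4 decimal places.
\hat\phi_{1} = 0.0930

The Yule-Walker equations for an AR(p) process read, in matrix form,
  Gamma_p phi = r_p,   with   (Gamma_p)_{ij} = gamma(|i - j|),
                       (r_p)_i = gamma(i),   i,j = 1..p.
Substitute the sample gammas (Toeplitz matrix and right-hand side of size 1):
  Gamma_p = [[1.0087]]
  r_p     = [0.0938]
With p = 1 this is the single equation gamma(0) phi_1 = gamma(1):
  phi_hat_1 = gamma(1) / gamma(0) = 0.0938 / 1.0087 = 0.0930.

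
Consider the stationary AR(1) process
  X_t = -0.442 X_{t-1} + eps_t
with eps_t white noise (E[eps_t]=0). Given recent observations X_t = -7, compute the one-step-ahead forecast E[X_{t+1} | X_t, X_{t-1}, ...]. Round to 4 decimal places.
E[X_{t+1} \mid \mathcal F_t] = 3.0940

For an AR(p) model X_t = c + sum_i phi_i X_{t-i} + eps_t, the
one-step-ahead conditional mean is
  E[X_{t+1} | X_t, ...] = c + sum_i phi_i X_{t+1-i}.
Substitute known values:
  E[X_{t+1} | ...] = (-0.442) * (-7)
                   = 3.0940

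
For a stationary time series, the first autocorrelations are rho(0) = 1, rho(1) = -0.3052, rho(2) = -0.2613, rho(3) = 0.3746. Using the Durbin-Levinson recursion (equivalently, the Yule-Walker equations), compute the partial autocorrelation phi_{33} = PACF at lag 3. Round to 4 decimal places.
\phi_{33} = 0.1879

The PACF at lag k is phi_{kk}, the last component of the solution
to the Yule-Walker system G_k phi = r_k where
  (G_k)_{ij} = rho(|i - j|), (r_k)_i = rho(i), i,j = 1..k.
Equivalently, Durbin-Levinson gives phi_{kk} iteratively:
  phi_{11} = rho(1)
  phi_{kk} = [rho(k) - sum_{j=1..k-1} phi_{k-1,j} rho(k-j)]
            / [1 - sum_{j=1..k-1} phi_{k-1,j} rho(j)],
  phi_{k,j} = phi_{k-1,j} - phi_{kk} phi_{k-1,k-j},  j = 1..k-1.
Step k = 1:
  phi_11 = rho(1) = -0.3052.
Step k = 2:
  phi_22 = [rho(2) - phi_11 rho(1)] / [1 - phi_11 rho(1)] = [-0.2613 - (-0.3052)(-0.3052)] / [1 - (-0.3052)(-0.3052)]
         = -0.35444704 / 0.90685296 = -0.390854.
  Update: phi_21 = phi_11 - phi_22 phi_11 = -0.3052 - (-0.390854)(-0.3052) = -0.424489.
Step k = 3:
  phi_33 = [rho(3) - phi_21 rho(2) - phi_22 rho(1)] / [1 - phi_21 rho(1) - phi_22 rho(2)]
    numerator   = 0.3746 - (-0.424489)(-0.2613) - (-0.390854)(-0.3052) = 0.14439251
    denominator = 1 - (-0.424489)(-0.3052) - (-0.390854)(-0.2613) = 0.76831594
  phi_33 = 0.14439251 / 0.76831594 = 0.1879.
Therefore phi_{33} = 0.1879.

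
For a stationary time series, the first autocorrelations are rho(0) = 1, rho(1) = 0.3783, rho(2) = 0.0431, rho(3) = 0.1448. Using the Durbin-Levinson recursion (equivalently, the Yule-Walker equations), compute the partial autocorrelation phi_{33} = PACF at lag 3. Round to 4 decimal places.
\phi_{33} = 0.2020

The PACF at lag k is phi_{kk}, the last component of the solution
to the Yule-Walker system G_k phi = r_k where
  (G_k)_{ij} = rho(|i - j|), (r_k)_i = rho(i), i,j = 1..k.
Equivalently, Durbin-Levinson gives phi_{kk} iteratively:
  phi_{11} = rho(1)
  phi_{kk} = [rho(k) - sum_{j=1..k-1} phi_{k-1,j} rho(k-j)]
            / [1 - sum_{j=1..k-1} phi_{k-1,j} rho(j)],
  phi_{k,j} = phi_{k-1,j} - phi_{kk} phi_{k-1,k-j},  j = 1..k-1.
Step k = 1:
  phi_11 = rho(1) = 0.3783.
Step k = 2:
  phi_22 = [rho(2) - phi_11 rho(1)] / [1 - phi_11 rho(1)] = [0.0431 - (0.3783)(0.3783)] / [1 - (0.3783)(0.3783)]
         = -0.10001089 / 0.85688911 = -0.116714.
  Update: phi_21 = phi_11 - phi_22 phi_11 = 0.3783 - (-0.116714)(0.3783) = 0.422453.
Step k = 3:
  phi_33 = [rho(3) - phi_21 rho(2) - phi_22 rho(1)] / [1 - phi_21 rho(1) - phi_22 rho(2)]
    numerator   = 0.1448 - (0.422453)(0.0431) - (-0.116714)(0.3783) = 0.17074516
    denominator = 1 - (0.422453)(0.3783) - (-0.116714)(0.0431) = 0.84521645
  phi_33 = 0.17074516 / 0.84521645 = 0.202.
Therefore phi_{33} = 0.2020.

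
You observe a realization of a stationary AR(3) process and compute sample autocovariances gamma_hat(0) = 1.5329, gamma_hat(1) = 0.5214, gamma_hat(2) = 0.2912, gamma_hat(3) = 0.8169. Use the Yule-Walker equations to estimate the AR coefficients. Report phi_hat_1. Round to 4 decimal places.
\hat\phi_{1} = 0.2690

The Yule-Walker equations for an AR(p) process read, in matrix form,
  Gamma_p phi = r_p,   with   (Gamma_p)_{ij} = gamma(|i - j|),
                       (r_p)_i = gamma(i),   i,j = 1..p.
Substitute the sample gammas (Toeplitz matrix and right-hand side of size 3):
  Gamma_p = [[1.5329, 0.5214, 0.2912], [0.5214, 1.5329, 0.5214], [0.2912, 0.5214, 1.5329]]
  r_p     = [0.5214, 0.2912, 0.8169]
Written out (R1..R3):
  (R1) 1.5329 phi_1 + 0.5214 phi_2 + 0.2912 phi_3 = 0.5214
  (R2) 0.5214 phi_1 + 1.5329 phi_2 + 0.5214 phi_3 = 0.2912
  (R3) 0.2912 phi_1 + 0.5214 phi_2 + 1.5329 phi_3 = 0.8169
Gaussian elimination:
  R2 <- R2 - (0.5214/1.5329) R1 = R2 - (0.34014) R1:  1.355551 phi_2 + 0.422351 phi_3 = 0.113851
  R3 <- R3 - (0.2912/1.5329) R1 = R3 - (0.189967) R1:  0.422351 phi_2 + 1.477582 phi_3 = 0.717851
  R3 <- R3 - (0.422351/1.355551) R2 = R3 - (0.311572) R2:  1.345989 phi_3 = 0.682379
Back-substitution:
  phi_hat_3 = 0.682379 / 1.345989 = 0.506972
  phi_hat_2 = (0.113851 - (0.422351)(0.506972)) / 1.355551 = -0.073969
  phi_hat_1 = (0.5214 - (0.5214)(-0.073969) - (0.2912)(0.506972)) / 1.5329 = 0.268992
So phi_hat = [0.2690, -0.0740, 0.5070].
Therefore phi_hat_1 = 0.2690.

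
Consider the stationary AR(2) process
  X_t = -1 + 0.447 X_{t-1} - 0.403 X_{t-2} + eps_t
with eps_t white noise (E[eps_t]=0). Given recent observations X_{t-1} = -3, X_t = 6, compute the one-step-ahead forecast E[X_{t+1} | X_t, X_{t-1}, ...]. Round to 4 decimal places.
E[X_{t+1} \mid \mathcal F_t] = 2.8910

For an AR(p) model X_t = c + sum_i phi_i X_{t-i} + eps_t, the
one-step-ahead conditional mean is
  E[X_{t+1} | X_t, ...] = c + sum_i phi_i X_{t+1-i}.
Substitute known values:
  E[X_{t+1} | ...] = -1 + (0.447) * (6) + (-0.403) * (-3)
                   = 2.8910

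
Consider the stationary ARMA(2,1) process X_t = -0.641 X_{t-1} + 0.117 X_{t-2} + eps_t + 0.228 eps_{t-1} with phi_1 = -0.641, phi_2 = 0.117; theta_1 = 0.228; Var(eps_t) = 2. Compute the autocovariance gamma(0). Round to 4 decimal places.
\gamma(0) = 3.0906

Multiply the model equation by X_{t-k} and take expectations. With theta_0 = psi_0 = 1 and psi_j the MA(infinity) weights, this gives
  gamma(k) - sum_i phi_i gamma(k-i) = c_k,
  c_k = sigma^2 * sum_{j=k..q} theta_j psi_{j-k}   (c_k = 0 for k > q),
using gamma(-m) = gamma(m).
psi-weights needed (psi_j = theta_j + sum_i phi_i psi_{j-i}):
  psi_1 = theta_1 + phi_1 = 0.228 + (-0.641) = -0.413
Right-hand sides:
  c_0 = sigma^2 (1 + theta_1 psi_1) = 2 * (1 + (0.228)(-0.413)) = 2 * 0.905836 = 1.811672
  c_1 = sigma^2 theta_1 = 2 * (0.228) = 0.456
  c_2 = 0
Equations for k = 0, 1, 2 (AR order 2, c_2 = 0):
  (E0) gamma(0) = phi_1 gamma(1) + phi_2 gamma(2) + c_0
  (E1) gamma(1) = phi_1 gamma(0) + phi_2 gamma(1) + c_1
  (E2) gamma(2) = phi_1 gamma(1) + phi_2 gamma(0)
From (E1): gamma(1) = A gamma(0) + B with
  A = phi_1 / (1 - phi_2) = -0.641 / 0.883 = -0.725934,   B = c_1 / (1 - phi_2) = 0.456 / 0.883 = 0.516421.
Insert (E2) into (E0): gamma(0) (1 - phi_2^2) = phi_1 (1 + phi_2) gamma(1) + c_0.
  phi_1 (1 + phi_2) = (-0.641)(1.117) = -0.715997,   1 - phi_2^2 = 0.986311.
Replace gamma(1) by A gamma(0) + B and collect gamma(0):
  gamma(0) [0.986311 - (-0.715997)(-0.725934)] = (-0.715997)(0.516421) + 1.811672
  gamma(0) * 0.466544 = 1.441916
  gamma(0) = 1.441916 / 0.466544 = 3.090631.
Therefore gamma(0) = 3.0906 (to 4 decimal places).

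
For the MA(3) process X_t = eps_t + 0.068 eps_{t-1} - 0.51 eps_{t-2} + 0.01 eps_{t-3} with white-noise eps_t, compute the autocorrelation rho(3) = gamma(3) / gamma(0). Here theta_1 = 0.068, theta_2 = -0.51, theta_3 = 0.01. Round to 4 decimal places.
\rho(3) = 0.0079

For an MA(q) process with theta_0 = 1, the autocovariance is
  gamma(k) = sigma^2 * sum_{i=0..q-k} theta_i * theta_{i+k},
and rho(k) = gamma(k) / gamma(0). Sigma^2 cancels.
  numerator   = (1)*(0.01) = 0.01.
  denominator = (1)^2 + (0.068)^2 + (-0.51)^2 + (0.01)^2 = 1.264824.
  rho(3) = 0.01 / 1.264824 = 0.0079.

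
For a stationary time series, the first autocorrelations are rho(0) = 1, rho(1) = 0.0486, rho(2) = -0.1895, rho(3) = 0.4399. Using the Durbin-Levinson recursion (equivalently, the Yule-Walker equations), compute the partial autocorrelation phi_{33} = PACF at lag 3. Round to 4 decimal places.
\phi_{33} = 0.4790

The PACF at lag k is phi_{kk}, the last component of the solution
to the Yule-Walker system G_k phi = r_k where
  (G_k)_{ij} = rho(|i - j|), (r_k)_i = rho(i), i,j = 1..k.
Equivalently, Durbin-Levinson gives phi_{kk} iteratively:
  phi_{11} = rho(1)
  phi_{kk} = [rho(k) - sum_{j=1..k-1} phi_{k-1,j} rho(k-j)]
            / [1 - sum_{j=1..k-1} phi_{k-1,j} rho(j)],
  phi_{k,j} = phi_{k-1,j} - phi_{kk} phi_{k-1,k-j},  j = 1..k-1.
Step k = 1:
  phi_11 = rho(1) = 0.0486.
Step k = 2:
  phi_22 = [rho(2) - phi_11 rho(1)] / [1 - phi_11 rho(1)] = [-0.1895 - (0.0486)(0.0486)] / [1 - (0.0486)(0.0486)]
         = -0.19186196 / 0.99763804 = -0.192316.
  Update: phi_21 = phi_11 - phi_22 phi_11 = 0.0486 - (-0.192316)(0.0486) = 0.057947.
Step k = 3:
  phi_33 = [rho(3) - phi_21 rho(2) - phi_22 rho(1)] / [1 - phi_21 rho(1) - phi_22 rho(2)]
    numerator   = 0.4399 - (0.057947)(-0.1895) - (-0.192316)(0.0486) = 0.46022744
    denominator = 1 - (0.057947)(0.0486) - (-0.192316)(-0.1895) = 0.96073988
  phi_33 = 0.46022744 / 0.96073988 = 0.479.
Therefore phi_{33} = 0.4790.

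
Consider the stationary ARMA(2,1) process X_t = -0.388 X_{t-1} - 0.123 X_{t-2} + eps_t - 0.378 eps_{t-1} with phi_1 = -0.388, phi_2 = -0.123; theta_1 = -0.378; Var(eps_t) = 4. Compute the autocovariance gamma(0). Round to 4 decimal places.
\gamma(0) = 6.4756

Multiply the model equation by X_{t-k} and take expectations. With theta_0 = psi_0 = 1 and psi_j the MA(infinity) weights, this gives
  gamma(k) - sum_i phi_i gamma(k-i) = c_k,
  c_k = sigma^2 * sum_{j=k..q} theta_j psi_{j-k}   (c_k = 0 for k > q),
using gamma(-m) = gamma(m).
psi-weights needed (psi_j = theta_j + sum_i phi_i psi_{j-i}):
  psi_1 = theta_1 + phi_1 = -0.378 + (-0.388) = -0.766
Right-hand sides:
  c_0 = sigma^2 (1 + theta_1 psi_1) = 4 * (1 + (-0.378)(-0.766)) = 4 * 1.289548 = 5.158192
  c_1 = sigma^2 theta_1 = 4 * (-0.378) = -1.512
  c_2 = 0
Equations for k = 0, 1, 2 (AR order 2, c_2 = 0):
  (E0) gamma(0) = phi_1 gamma(1) + phi_2 gamma(2) + c_0
  (E1) gamma(1) = phi_1 gamma(0) + phi_2 gamma(1) + c_1
  (E2) gamma(2) = phi_1 gamma(1) + phi_2 gamma(0)
From (E1): gamma(1) = A gamma(0) + B with
  A = phi_1 / (1 - phi_2) = -0.388 / 1.123 = -0.345503,   B = c_1 / (1 - phi_2) = -1.512 / 1.123 = -1.346394.
Insert (E2) into (E0): gamma(0) (1 - phi_2^2) = phi_1 (1 + phi_2) gamma(1) + c_0.
  phi_1 (1 + phi_2) = (-0.388)(0.877) = -0.340276,   1 - phi_2^2 = 0.984871.
Replace gamma(1) by A gamma(0) + B and collect gamma(0):
  gamma(0) [0.984871 - (-0.340276)(-0.345503)] = (-0.340276)(-1.346394) + 5.158192
  gamma(0) * 0.867305 = 5.616337
  gamma(0) = 5.616337 / 0.867305 = 6.475623.
Therefore gamma(0) = 6.4756 (to 4 decimal places).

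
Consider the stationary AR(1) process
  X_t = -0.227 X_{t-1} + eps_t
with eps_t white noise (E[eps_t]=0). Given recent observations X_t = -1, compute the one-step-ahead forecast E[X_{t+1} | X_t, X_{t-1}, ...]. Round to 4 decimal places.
E[X_{t+1} \mid \mathcal F_t] = 0.2270

For an AR(p) model X_t = c + sum_i phi_i X_{t-i} + eps_t, the
one-step-ahead conditional mean is
  E[X_{t+1} | X_t, ...] = c + sum_i phi_i X_{t+1-i}.
Substitute known values:
  E[X_{t+1} | ...] = (-0.227) * (-1)
                   = 0.2270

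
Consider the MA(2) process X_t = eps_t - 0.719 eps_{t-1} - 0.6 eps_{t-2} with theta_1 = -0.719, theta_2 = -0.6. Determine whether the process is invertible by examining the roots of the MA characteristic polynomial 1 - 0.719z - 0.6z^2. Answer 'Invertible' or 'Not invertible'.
\text{Not invertible}

The MA(q) characteristic polynomial is P(z) = 1 - 0.719z - 0.6z^2.
Invertibility requires all roots to lie outside the unit circle, i.e. |z| > 1 for every root.
Set 1 + (-0.719) z + (-0.6) z^2 = 0, i.e. a z^2 + b z + c = 0 with a = -0.6, b = -0.719, c = 1.
Discriminant D = b^2 - 4ac = (-0.719)^2 - 4*(-0.6)*1 = 0.516961 - (-2.4) = 2.916961.
D >= 0, so the roots are real: z = (-b +/- sqrt(D)) / (2a) = (0.719 +/- 1.707911) / (-1.2).
  z_1 = (0.719 + 1.707911) / (-1.2) = -2.0224,   |z_1| = 2.0224.
  z_2 = (0.719 - 1.707911) / (-1.2) = 0.8241,   |z_2| = 0.8241.
Moduli of all roots: 2.0224, 0.8241.
All moduli strictly greater than 1? No.
Verdict: Not invertible.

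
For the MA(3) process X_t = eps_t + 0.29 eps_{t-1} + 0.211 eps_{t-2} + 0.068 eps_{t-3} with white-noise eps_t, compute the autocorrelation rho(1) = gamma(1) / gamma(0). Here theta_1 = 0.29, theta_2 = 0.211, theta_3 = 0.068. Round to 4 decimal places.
\rho(1) = 0.3226

For an MA(q) process with theta_0 = 1, the autocovariance is
  gamma(k) = sigma^2 * sum_{i=0..q-k} theta_i * theta_{i+k},
and rho(k) = gamma(k) / gamma(0). Sigma^2 cancels.
  numerator   = (1)*(0.29) + (0.29)*(0.211) + (0.211)*(0.068) = 0.365538.
  denominator = (1)^2 + (0.29)^2 + (0.211)^2 + (0.068)^2 = 1.133245.
  rho(1) = 0.365538 / 1.133245 = 0.3226.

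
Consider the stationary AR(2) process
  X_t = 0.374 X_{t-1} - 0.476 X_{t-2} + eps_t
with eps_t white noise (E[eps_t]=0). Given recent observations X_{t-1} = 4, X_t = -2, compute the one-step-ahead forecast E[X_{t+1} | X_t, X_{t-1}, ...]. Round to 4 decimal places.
E[X_{t+1} \mid \mathcal F_t] = -2.6520

For an AR(p) model X_t = c + sum_i phi_i X_{t-i} + eps_t, the
one-step-ahead conditional mean is
  E[X_{t+1} | X_t, ...] = c + sum_i phi_i X_{t+1-i}.
Substitute known values:
  E[X_{t+1} | ...] = (0.374) * (-2) + (-0.476) * (4)
                   = -2.6520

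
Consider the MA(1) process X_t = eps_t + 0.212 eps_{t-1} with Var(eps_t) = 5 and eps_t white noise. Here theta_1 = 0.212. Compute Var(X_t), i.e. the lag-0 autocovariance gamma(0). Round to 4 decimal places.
\gamma(0) = 5.2247

For an MA(q) process X_t = eps_t + sum_i theta_i eps_{t-i} with
Var(eps_t) = sigma^2, the variance is
  gamma(0) = sigma^2 * (1 + sum_i theta_i^2).
  sum_i theta_i^2 = (0.212)^2 = 0.044944.
  gamma(0) = 5 * (1 + 0.044944) = 5 * 1.044944 = 5.22472, which rounds to 5.2247.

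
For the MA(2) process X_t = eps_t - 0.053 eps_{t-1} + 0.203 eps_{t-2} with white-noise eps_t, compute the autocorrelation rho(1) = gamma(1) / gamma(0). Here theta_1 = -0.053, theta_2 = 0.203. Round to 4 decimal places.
\rho(1) = -0.0611

For an MA(q) process with theta_0 = 1, the autocovariance is
  gamma(k) = sigma^2 * sum_{i=0..q-k} theta_i * theta_{i+k},
and rho(k) = gamma(k) / gamma(0). Sigma^2 cancels.
  numerator   = (1)*(-0.053) + (-0.053)*(0.203) = -0.063759.
  denominator = (1)^2 + (-0.053)^2 + (0.203)^2 = 1.044018.
  rho(1) = -0.063759 / 1.044018 = -0.0611.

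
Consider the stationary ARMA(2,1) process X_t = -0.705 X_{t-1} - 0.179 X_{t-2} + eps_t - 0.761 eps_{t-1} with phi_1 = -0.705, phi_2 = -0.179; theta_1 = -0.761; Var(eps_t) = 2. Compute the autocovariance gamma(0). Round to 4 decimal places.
\gamma(0) = 8.0058

Multiply the model equation by X_{t-k} and take expectations. With theta_0 = psi_0 = 1 and psi_j the MA(infinity) weights, this gives
  gamma(k) - sum_i phi_i gamma(k-i) = c_k,
  c_k = sigma^2 * sum_{j=k..q} theta_j psi_{j-k}   (c_k = 0 for k > q),
using gamma(-m) = gamma(m).
psi-weights needed (psi_j = theta_j + sum_i phi_i psi_{j-i}):
  psi_1 = theta_1 + phi_1 = -0.761 + (-0.705) = -1.466
Right-hand sides:
  c_0 = sigma^2 (1 + theta_1 psi_1) = 2 * (1 + (-0.761)(-1.466)) = 2 * 2.115626 = 4.231252
  c_1 = sigma^2 theta_1 = 2 * (-0.761) = -1.522
  c_2 = 0
Equations for k = 0, 1, 2 (AR order 2, c_2 = 0):
  (E0) gamma(0) = phi_1 gamma(1) + phi_2 gamma(2) + c_0
  (E1) gamma(1) = phi_1 gamma(0) + phi_2 gamma(1) + c_1
  (E2) gamma(2) = phi_1 gamma(1) + phi_2 gamma(0)
From (E1): gamma(1) = A gamma(0) + B with
  A = phi_1 / (1 - phi_2) = -0.705 / 1.179 = -0.597964,   B = c_1 / (1 - phi_2) = -1.522 / 1.179 = -1.290925.
Insert (E2) into (E0): gamma(0) (1 - phi_2^2) = phi_1 (1 + phi_2) gamma(1) + c_0.
  phi_1 (1 + phi_2) = (-0.705)(0.821) = -0.578805,   1 - phi_2^2 = 0.967959.
Replace gamma(1) by A gamma(0) + B and collect gamma(0):
  gamma(0) [0.967959 - (-0.578805)(-0.597964)] = (-0.578805)(-1.290925) + 4.231252
  gamma(0) * 0.621854 = 4.978446
  gamma(0) = 4.978446 / 0.621854 = 8.005808.
Therefore gamma(0) = 8.0058 (to 4 decimal places).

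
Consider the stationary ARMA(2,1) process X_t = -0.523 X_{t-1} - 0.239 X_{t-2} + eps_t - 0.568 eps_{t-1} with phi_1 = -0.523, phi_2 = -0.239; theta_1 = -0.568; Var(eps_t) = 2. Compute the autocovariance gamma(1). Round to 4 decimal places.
\gamma(1) = -2.8803

Multiply the model equation by X_{t-k} and take expectations. With theta_0 = psi_0 = 1 and psi_j the MA(infinity) weights, this gives
  gamma(k) - sum_i phi_i gamma(k-i) = c_k,
  c_k = sigma^2 * sum_{j=k..q} theta_j psi_{j-k}   (c_k = 0 for k > q),
using gamma(-m) = gamma(m).
psi-weights needed (psi_j = theta_j + sum_i phi_i psi_{j-i}):
  psi_1 = theta_1 + phi_1 = -0.568 + (-0.523) = -1.091
Right-hand sides:
  c_0 = sigma^2 (1 + theta_1 psi_1) = 2 * (1 + (-0.568)(-1.091)) = 2 * 1.619688 = 3.239376
  c_1 = sigma^2 theta_1 = 2 * (-0.568) = -1.136
  c_2 = 0
Equations for k = 0, 1, 2 (AR order 2, c_2 = 0):
  (E0) gamma(0) = phi_1 gamma(1) + phi_2 gamma(2) + c_0
  (E1) gamma(1) = phi_1 gamma(0) + phi_2 gamma(1) + c_1
  (E2) gamma(2) = phi_1 gamma(1) + phi_2 gamma(0)
From (E1): gamma(1) = A gamma(0) + B with
  A = phi_1 / (1 - phi_2) = -0.523 / 1.239 = -0.422115,   B = c_1 / (1 - phi_2) = -1.136 / 1.239 = -0.916868.
Insert (E2) into (E0): gamma(0) (1 - phi_2^2) = phi_1 (1 + phi_2) gamma(1) + c_0.
  phi_1 (1 + phi_2) = (-0.523)(0.761) = -0.398003,   1 - phi_2^2 = 0.942879.
Replace gamma(1) by A gamma(0) + B and collect gamma(0):
  gamma(0) [0.942879 - (-0.398003)(-0.422115)] = (-0.398003)(-0.916868) + 3.239376
  gamma(0) * 0.774876 = 3.604292
  gamma(0) = 3.604292 / 0.774876 = 4.651443.
  gamma(1) = A gamma(0) + B = (-0.422115)(4.651443) + (-0.916868) = -2.880311.
Therefore gamma(1) = -2.8803 (to 4 decimal places).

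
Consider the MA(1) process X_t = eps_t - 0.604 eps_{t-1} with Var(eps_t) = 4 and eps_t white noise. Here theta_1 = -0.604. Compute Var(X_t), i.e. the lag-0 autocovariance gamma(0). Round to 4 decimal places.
\gamma(0) = 5.4593

For an MA(q) process X_t = eps_t + sum_i theta_i eps_{t-i} with
Var(eps_t) = sigma^2, the variance is
  gamma(0) = sigma^2 * (1 + sum_i theta_i^2).
  sum_i theta_i^2 = (-0.604)^2 = 0.364816.
  gamma(0) = 4 * (1 + 0.364816) = 4 * 1.364816 = 5.459264, which rounds to 5.4593.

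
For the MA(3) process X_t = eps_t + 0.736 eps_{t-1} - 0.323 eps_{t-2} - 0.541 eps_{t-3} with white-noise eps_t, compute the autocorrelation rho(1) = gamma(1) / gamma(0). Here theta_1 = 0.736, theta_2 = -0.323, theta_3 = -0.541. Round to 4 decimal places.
\rho(1) = 0.3471

For an MA(q) process with theta_0 = 1, the autocovariance is
  gamma(k) = sigma^2 * sum_{i=0..q-k} theta_i * theta_{i+k},
and rho(k) = gamma(k) / gamma(0). Sigma^2 cancels.
  numerator   = (1)*(0.736) + (0.736)*(-0.323) + (-0.323)*(-0.541) = 0.673015.
  denominator = (1)^2 + (0.736)^2 + (-0.323)^2 + (-0.541)^2 = 1.938706.
  rho(1) = 0.673015 / 1.938706 = 0.3471.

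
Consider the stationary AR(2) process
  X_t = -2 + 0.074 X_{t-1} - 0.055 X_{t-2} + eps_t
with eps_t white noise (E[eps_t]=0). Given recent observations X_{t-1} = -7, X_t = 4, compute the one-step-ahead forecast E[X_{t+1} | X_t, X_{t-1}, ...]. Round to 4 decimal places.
E[X_{t+1} \mid \mathcal F_t] = -1.3190

For an AR(p) model X_t = c + sum_i phi_i X_{t-i} + eps_t, the
one-step-ahead conditional mean is
  E[X_{t+1} | X_t, ...] = c + sum_i phi_i X_{t+1-i}.
Substitute known values:
  E[X_{t+1} | ...] = -2 + (0.074) * (4) + (-0.055) * (-7)
                   = -1.3190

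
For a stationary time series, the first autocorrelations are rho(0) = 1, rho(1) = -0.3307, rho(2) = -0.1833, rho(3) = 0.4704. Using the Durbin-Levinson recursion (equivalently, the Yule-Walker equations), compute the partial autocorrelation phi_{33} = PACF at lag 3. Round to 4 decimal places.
\phi_{33} = 0.3539

The PACF at lag k is phi_{kk}, the last component of the solution
to the Yule-Walker system G_k phi = r_k where
  (G_k)_{ij} = rho(|i - j|), (r_k)_i = rho(i), i,j = 1..k.
Equivalently, Durbin-Levinson gives phi_{kk} iteratively:
  phi_{11} = rho(1)
  phi_{kk} = [rho(k) - sum_{j=1..k-1} phi_{k-1,j} rho(k-j)]
            / [1 - sum_{j=1..k-1} phi_{k-1,j} rho(j)],
  phi_{k,j} = phi_{k-1,j} - phi_{kk} phi_{k-1,k-j},  j = 1..k-1.
Step k = 1:
  phi_11 = rho(1) = -0.3307.
Step k = 2:
  phi_22 = [rho(2) - phi_11 rho(1)] / [1 - phi_11 rho(1)] = [-0.1833 - (-0.3307)(-0.3307)] / [1 - (-0.3307)(-0.3307)]
         = -0.29266249 / 0.89063751 = -0.328599.
  Update: phi_21 = phi_11 - phi_22 phi_11 = -0.3307 - (-0.328599)(-0.3307) = -0.439368.
Step k = 3:
  phi_33 = [rho(3) - phi_21 rho(2) - phi_22 rho(1)] / [1 - phi_21 rho(1) - phi_22 rho(2)]
    numerator   = 0.4704 - (-0.439368)(-0.1833) - (-0.328599)(-0.3307) = 0.28119626
    denominator = 1 - (-0.439368)(-0.3307) - (-0.328599)(-0.1833) = 0.79446894
  phi_33 = 0.28119626 / 0.79446894 = 0.3539.
Therefore phi_{33} = 0.3539.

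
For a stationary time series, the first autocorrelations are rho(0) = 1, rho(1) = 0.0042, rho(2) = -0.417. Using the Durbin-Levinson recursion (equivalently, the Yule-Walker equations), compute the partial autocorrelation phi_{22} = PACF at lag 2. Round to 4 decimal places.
\phi_{22} = -0.4170

The PACF at lag k is phi_{kk}, the last component of the solution
to the Yule-Walker system G_k phi = r_k where
  (G_k)_{ij} = rho(|i - j|), (r_k)_i = rho(i), i,j = 1..k.
Equivalently, Durbin-Levinson gives phi_{kk} iteratively:
  phi_{11} = rho(1)
  phi_{kk} = [rho(k) - sum_{j=1..k-1} phi_{k-1,j} rho(k-j)]
            / [1 - sum_{j=1..k-1} phi_{k-1,j} rho(j)],
  phi_{k,j} = phi_{k-1,j} - phi_{kk} phi_{k-1,k-j},  j = 1..k-1.
Step k = 1:
  phi_11 = rho(1) = 0.0042.
Step k = 2:
  phi_22 = [rho(2) - phi_11 rho(1)] / [1 - phi_11 rho(1)] = [-0.417 - (0.0042)(0.0042)] / [1 - (0.0042)(0.0042)]
         = -0.41701764 / 0.99998236 = -0.417.
Therefore phi_{22} = -0.4170.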